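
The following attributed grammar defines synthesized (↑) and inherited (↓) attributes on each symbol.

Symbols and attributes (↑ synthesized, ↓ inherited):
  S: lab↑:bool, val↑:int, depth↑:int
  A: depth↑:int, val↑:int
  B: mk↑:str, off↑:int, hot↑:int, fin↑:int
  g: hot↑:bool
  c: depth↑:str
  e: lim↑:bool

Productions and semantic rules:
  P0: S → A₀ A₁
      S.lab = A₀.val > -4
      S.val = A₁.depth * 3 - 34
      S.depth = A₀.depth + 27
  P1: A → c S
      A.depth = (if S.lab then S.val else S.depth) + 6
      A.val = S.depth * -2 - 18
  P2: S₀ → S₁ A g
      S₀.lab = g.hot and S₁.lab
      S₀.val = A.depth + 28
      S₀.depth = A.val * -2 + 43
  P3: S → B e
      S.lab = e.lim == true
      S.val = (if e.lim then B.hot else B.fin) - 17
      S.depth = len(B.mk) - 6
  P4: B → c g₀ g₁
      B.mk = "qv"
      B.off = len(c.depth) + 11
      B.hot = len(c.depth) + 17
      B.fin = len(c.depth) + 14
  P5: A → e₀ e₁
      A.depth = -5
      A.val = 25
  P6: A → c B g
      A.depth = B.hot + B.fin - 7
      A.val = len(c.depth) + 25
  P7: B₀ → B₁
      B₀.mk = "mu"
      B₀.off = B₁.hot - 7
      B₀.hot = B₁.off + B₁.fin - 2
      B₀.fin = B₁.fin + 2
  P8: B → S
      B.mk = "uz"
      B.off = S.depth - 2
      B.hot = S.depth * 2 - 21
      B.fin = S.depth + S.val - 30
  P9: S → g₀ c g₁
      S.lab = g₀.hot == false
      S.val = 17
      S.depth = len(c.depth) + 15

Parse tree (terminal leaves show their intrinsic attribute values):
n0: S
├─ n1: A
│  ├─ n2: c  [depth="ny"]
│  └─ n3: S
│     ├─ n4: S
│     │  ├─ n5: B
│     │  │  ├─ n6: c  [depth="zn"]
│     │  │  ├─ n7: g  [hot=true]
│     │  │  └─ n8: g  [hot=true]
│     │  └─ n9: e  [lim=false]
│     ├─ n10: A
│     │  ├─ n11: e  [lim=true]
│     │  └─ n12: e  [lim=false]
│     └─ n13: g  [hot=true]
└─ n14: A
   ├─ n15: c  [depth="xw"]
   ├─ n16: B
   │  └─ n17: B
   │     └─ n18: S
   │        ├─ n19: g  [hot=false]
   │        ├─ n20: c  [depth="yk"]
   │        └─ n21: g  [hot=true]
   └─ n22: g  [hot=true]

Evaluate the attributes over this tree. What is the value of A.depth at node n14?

16

1. n2.depth = "ny"  [terminal]
2. n6.depth = "zn"  [terminal]
3. n7.hot = true  [terminal]
4. n8.hot = true  [terminal]
5. n5.mk = "qv"  ["qv"]
6. n5.off = 13  [len(c.depth) + 11]
7. n5.hot = 19  [len(c.depth) + 17]
8. n5.fin = 16  [len(c.depth) + 14]
9. n9.lim = false  [terminal]
10. n4.lab = false  [e.lim == true]
11. n4.val = -1  [(if e.lim then B.hot else B.fin) - 17]
12. n4.depth = -4  [len(B.mk) - 6]
13. n11.lim = true  [terminal]
14. n12.lim = false  [terminal]
15. n10.depth = -5  [-5]
16. n10.val = 25  [25]
17. n13.hot = true  [terminal]
18. n3.lab = false  [g.hot and S₁.lab]
19. n3.val = 23  [A.depth + 28]
20. n3.depth = -7  [A.val * -2 + 43]
21. n1.depth = -1  [(if S.lab then S.val else S.depth) + 6]
22. n1.val = -4  [S.depth * -2 - 18]
23. n15.depth = "xw"  [terminal]
24. n19.hot = false  [terminal]
25. n20.depth = "yk"  [terminal]
26. n21.hot = true  [terminal]
27. n18.lab = true  [g₀.hot == false]
28. n18.val = 17  [17]
29. n18.depth = 17  [len(c.depth) + 15]
30. n17.mk = "uz"  ["uz"]
31. n17.off = 15  [S.depth - 2]
32. n17.hot = 13  [S.depth * 2 - 21]
33. n17.fin = 4  [S.depth + S.val - 30]
34. n16.mk = "mu"  ["mu"]
35. n16.off = 6  [B₁.hot - 7]
36. n16.hot = 17  [B₁.off + B₁.fin - 2]
37. n16.fin = 6  [B₁.fin + 2]
38. n22.hot = true  [terminal]
39. n14.depth = 16  [B.hot + B.fin - 7]
40. n14.val = 27  [len(c.depth) + 25]
41. n0.lab = false  [A₀.val > -4]
42. n0.val = 14  [A₁.depth * 3 - 34]
43. n0.depth = 26  [A₀.depth + 27]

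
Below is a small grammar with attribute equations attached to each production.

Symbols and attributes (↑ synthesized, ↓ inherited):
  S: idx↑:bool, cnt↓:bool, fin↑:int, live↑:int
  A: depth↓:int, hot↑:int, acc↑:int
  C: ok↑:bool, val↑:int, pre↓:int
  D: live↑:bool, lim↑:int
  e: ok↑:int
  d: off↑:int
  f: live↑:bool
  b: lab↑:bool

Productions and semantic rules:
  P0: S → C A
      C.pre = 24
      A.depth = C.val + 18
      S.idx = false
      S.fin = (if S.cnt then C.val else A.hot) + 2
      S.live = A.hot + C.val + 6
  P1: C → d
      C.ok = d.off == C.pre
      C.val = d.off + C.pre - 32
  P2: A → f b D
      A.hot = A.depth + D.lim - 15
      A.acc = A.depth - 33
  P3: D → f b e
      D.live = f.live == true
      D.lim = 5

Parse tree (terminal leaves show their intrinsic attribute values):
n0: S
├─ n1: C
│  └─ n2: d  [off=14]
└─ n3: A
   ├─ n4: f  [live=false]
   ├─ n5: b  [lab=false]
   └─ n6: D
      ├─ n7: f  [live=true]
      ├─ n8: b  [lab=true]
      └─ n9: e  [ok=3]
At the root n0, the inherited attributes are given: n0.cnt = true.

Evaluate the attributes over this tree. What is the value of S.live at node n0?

1. n0.cnt = true  [given at root]
2. n1.pre = 24  [24]
3. n2.off = 14  [terminal]
4. n1.ok = false  [d.off == C.pre]
5. n1.val = 6  [d.off + C.pre - 32]
6. n3.depth = 24  [C.val + 18]
7. n4.live = false  [terminal]
8. n5.lab = false  [terminal]
9. n7.live = true  [terminal]
10. n8.lab = true  [terminal]
11. n9.ok = 3  [terminal]
12. n6.live = true  [f.live == true]
13. n6.lim = 5  [5]
14. n3.hot = 14  [A.depth + D.lim - 15]
15. n3.acc = -9  [A.depth - 33]
16. n0.idx = false  [false]
17. n0.fin = 8  [(if S.cnt then C.val else A.hot) + 2]
18. n0.live = 26  [A.hot + C.val + 6]

26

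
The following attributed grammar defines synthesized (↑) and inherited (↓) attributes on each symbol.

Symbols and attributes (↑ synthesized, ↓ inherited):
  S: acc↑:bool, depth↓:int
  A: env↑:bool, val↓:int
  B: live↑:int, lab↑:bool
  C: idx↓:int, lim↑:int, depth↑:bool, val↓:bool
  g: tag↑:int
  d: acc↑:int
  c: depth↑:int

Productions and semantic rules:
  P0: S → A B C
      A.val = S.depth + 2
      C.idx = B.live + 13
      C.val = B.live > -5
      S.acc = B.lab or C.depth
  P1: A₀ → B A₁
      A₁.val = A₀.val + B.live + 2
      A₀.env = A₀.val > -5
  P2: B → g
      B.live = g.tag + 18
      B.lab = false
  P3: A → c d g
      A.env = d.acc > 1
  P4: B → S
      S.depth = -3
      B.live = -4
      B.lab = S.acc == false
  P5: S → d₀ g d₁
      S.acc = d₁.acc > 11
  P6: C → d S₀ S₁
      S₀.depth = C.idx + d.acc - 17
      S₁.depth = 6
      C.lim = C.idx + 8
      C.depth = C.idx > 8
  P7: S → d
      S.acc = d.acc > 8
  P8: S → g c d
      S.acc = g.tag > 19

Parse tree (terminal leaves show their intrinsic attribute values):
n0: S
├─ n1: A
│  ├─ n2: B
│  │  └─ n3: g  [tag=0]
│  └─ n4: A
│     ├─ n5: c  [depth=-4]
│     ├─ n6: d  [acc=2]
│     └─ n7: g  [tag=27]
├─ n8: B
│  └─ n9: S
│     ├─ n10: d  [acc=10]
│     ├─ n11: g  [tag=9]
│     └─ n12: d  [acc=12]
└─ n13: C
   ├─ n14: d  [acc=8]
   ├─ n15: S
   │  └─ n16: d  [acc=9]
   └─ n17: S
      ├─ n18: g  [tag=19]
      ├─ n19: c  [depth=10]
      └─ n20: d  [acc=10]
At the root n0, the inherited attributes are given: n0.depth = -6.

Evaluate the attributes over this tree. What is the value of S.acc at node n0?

true

1. n0.depth = -6  [given at root]
2. n1.val = -4  [S.depth + 2]
3. n3.tag = 0  [terminal]
4. n2.live = 18  [g.tag + 18]
5. n2.lab = false  [false]
6. n4.val = 16  [A₀.val + B.live + 2]
7. n5.depth = -4  [terminal]
8. n6.acc = 2  [terminal]
9. n7.tag = 27  [terminal]
10. n4.env = true  [d.acc > 1]
11. n1.env = true  [A₀.val > -5]
12. n9.depth = -3  [-3]
13. n10.acc = 10  [terminal]
14. n11.tag = 9  [terminal]
15. n12.acc = 12  [terminal]
16. n9.acc = true  [d₁.acc > 11]
17. n8.live = -4  [-4]
18. n8.lab = false  [S.acc == false]
19. n13.idx = 9  [B.live + 13]
20. n13.val = true  [B.live > -5]
21. n14.acc = 8  [terminal]
22. n15.depth = 0  [C.idx + d.acc - 17]
23. n16.acc = 9  [terminal]
24. n15.acc = true  [d.acc > 8]
25. n17.depth = 6  [6]
26. n18.tag = 19  [terminal]
27. n19.depth = 10  [terminal]
28. n20.acc = 10  [terminal]
29. n17.acc = false  [g.tag > 19]
30. n13.lim = 17  [C.idx + 8]
31. n13.depth = true  [C.idx > 8]
32. n0.acc = true  [B.lab or C.depth]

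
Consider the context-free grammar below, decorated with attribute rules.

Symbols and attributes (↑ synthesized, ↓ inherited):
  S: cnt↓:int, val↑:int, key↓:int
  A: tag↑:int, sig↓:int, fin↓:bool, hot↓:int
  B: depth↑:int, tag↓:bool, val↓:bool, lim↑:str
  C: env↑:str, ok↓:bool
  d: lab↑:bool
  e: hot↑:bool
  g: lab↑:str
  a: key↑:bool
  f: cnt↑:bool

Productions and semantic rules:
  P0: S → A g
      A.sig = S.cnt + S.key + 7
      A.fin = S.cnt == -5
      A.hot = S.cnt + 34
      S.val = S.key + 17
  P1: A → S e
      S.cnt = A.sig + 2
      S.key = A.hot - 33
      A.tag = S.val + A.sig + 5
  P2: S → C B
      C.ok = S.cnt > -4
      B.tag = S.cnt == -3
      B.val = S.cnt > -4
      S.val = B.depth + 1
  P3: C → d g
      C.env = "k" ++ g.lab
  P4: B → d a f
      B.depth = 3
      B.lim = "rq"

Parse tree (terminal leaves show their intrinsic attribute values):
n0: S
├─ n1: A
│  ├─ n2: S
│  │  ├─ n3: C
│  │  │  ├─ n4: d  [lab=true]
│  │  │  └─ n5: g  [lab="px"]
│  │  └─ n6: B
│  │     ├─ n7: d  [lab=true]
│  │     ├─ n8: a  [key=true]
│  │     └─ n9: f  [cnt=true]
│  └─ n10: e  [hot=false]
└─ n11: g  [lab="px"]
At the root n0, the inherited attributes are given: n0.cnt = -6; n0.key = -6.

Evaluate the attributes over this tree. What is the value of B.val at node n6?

true

1. n0.cnt = -6  [given at root]
2. n0.key = -6  [given at root]
3. n1.sig = -5  [S.cnt + S.key + 7]
4. n1.fin = false  [S.cnt == -5]
5. n1.hot = 28  [S.cnt + 34]
6. n2.cnt = -3  [A.sig + 2]
7. n2.key = -5  [A.hot - 33]
8. n3.ok = true  [S.cnt > -4]
9. n4.lab = true  [terminal]
10. n5.lab = "px"  [terminal]
11. n3.env = "kpx"  ["k" ++ g.lab]
12. n6.tag = true  [S.cnt == -3]
13. n6.val = true  [S.cnt > -4]
14. n7.lab = true  [terminal]
15. n8.key = true  [terminal]
16. n9.cnt = true  [terminal]
17. n6.depth = 3  [3]
18. n6.lim = "rq"  ["rq"]
19. n2.val = 4  [B.depth + 1]
20. n10.hot = false  [terminal]
21. n1.tag = 4  [S.val + A.sig + 5]
22. n11.lab = "px"  [terminal]
23. n0.val = 11  [S.key + 17]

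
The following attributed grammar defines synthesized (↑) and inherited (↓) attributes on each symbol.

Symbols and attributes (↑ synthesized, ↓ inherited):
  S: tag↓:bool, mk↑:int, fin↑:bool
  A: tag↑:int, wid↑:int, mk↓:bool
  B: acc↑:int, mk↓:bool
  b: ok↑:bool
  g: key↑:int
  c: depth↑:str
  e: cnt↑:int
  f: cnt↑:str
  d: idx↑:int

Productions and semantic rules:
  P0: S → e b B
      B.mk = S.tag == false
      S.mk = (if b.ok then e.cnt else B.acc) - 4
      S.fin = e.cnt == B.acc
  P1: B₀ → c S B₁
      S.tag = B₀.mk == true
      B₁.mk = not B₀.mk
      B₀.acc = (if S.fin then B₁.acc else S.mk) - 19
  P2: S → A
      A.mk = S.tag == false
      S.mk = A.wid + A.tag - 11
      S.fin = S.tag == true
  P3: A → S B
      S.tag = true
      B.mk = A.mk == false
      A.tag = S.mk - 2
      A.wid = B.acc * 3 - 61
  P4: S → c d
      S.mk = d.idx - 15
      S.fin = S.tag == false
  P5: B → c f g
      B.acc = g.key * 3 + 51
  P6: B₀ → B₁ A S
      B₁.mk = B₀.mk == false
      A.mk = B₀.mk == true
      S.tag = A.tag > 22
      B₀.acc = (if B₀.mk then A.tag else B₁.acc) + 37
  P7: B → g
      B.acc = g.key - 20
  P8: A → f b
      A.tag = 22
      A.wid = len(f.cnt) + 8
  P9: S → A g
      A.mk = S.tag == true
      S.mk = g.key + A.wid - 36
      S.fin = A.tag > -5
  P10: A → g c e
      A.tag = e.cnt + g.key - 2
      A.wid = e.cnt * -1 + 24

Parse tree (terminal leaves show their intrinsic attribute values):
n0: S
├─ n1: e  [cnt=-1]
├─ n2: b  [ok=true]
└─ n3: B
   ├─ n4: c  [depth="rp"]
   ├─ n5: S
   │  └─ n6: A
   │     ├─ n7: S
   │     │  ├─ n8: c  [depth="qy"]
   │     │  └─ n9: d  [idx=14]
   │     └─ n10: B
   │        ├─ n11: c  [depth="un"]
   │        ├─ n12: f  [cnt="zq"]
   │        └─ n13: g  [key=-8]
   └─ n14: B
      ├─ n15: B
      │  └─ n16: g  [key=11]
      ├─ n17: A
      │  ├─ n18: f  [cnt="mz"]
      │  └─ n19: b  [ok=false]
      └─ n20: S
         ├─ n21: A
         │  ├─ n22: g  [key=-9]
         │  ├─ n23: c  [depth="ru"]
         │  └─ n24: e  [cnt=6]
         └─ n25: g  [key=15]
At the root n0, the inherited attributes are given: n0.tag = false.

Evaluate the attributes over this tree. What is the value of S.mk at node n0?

-5

1. n0.tag = false  [given at root]
2. n1.cnt = -1  [terminal]
3. n2.ok = true  [terminal]
4. n3.mk = true  [S.tag == false]
5. n4.depth = "rp"  [terminal]
6. n5.tag = true  [B₀.mk == true]
7. n6.mk = false  [S.tag == false]
8. n7.tag = true  [true]
9. n8.depth = "qy"  [terminal]
10. n9.idx = 14  [terminal]
11. n7.mk = -1  [d.idx - 15]
12. n7.fin = false  [S.tag == false]
13. n10.mk = true  [A.mk == false]
14. n11.depth = "un"  [terminal]
15. n12.cnt = "zq"  [terminal]
16. n13.key = -8  [terminal]
17. n10.acc = 27  [g.key * 3 + 51]
18. n6.tag = -3  [S.mk - 2]
19. n6.wid = 20  [B.acc * 3 - 61]
20. n5.mk = 6  [A.wid + A.tag - 11]
21. n5.fin = true  [S.tag == true]
22. n14.mk = false  [not B₀.mk]
23. n15.mk = true  [B₀.mk == false]
24. n16.key = 11  [terminal]
25. n15.acc = -9  [g.key - 20]
26. n17.mk = false  [B₀.mk == true]
27. n18.cnt = "mz"  [terminal]
28. n19.ok = false  [terminal]
29. n17.tag = 22  [22]
30. n17.wid = 10  [len(f.cnt) + 8]
31. n20.tag = false  [A.tag > 22]
32. n21.mk = false  [S.tag == true]
33. n22.key = -9  [terminal]
34. n23.depth = "ru"  [terminal]
35. n24.cnt = 6  [terminal]
36. n21.tag = -5  [e.cnt + g.key - 2]
37. n21.wid = 18  [e.cnt * -1 + 24]
38. n25.key = 15  [terminal]
39. n20.mk = -3  [g.key + A.wid - 36]
40. n20.fin = false  [A.tag > -5]
41. n14.acc = 28  [(if B₀.mk then A.tag else B₁.acc) + 37]
42. n3.acc = 9  [(if S.fin then B₁.acc else S.mk) - 19]
43. n0.mk = -5  [(if b.ok then e.cnt else B.acc) - 4]
44. n0.fin = false  [e.cnt == B.acc]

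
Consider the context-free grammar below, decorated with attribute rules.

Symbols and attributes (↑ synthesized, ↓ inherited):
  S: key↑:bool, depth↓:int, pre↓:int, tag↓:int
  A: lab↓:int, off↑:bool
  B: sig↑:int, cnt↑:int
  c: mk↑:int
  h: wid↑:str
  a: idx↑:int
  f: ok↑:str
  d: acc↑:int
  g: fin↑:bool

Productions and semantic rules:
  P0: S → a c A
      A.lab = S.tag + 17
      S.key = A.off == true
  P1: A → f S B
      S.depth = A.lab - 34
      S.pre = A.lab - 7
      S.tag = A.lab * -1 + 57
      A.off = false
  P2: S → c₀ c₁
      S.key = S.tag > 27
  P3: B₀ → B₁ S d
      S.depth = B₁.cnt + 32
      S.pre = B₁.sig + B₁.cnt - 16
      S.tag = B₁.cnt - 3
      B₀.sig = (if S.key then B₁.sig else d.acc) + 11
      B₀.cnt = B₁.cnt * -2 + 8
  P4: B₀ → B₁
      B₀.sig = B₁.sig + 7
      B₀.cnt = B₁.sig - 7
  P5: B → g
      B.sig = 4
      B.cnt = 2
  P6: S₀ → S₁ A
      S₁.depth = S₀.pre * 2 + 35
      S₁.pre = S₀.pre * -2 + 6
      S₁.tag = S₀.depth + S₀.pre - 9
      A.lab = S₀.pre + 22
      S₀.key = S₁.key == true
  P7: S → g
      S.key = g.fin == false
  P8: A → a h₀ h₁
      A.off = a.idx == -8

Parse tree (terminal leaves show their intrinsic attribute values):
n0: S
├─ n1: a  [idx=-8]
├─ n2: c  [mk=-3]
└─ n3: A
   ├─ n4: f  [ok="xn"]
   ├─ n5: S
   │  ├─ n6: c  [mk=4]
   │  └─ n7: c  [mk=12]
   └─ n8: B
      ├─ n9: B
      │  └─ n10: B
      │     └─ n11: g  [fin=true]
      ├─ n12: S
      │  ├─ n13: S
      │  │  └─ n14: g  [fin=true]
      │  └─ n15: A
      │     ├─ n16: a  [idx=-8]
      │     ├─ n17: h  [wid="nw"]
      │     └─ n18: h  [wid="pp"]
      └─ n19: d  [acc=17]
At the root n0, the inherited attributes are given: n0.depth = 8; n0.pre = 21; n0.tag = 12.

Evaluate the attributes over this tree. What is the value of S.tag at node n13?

12

1. n0.depth = 8  [given at root]
2. n0.pre = 21  [given at root]
3. n0.tag = 12  [given at root]
4. n1.idx = -8  [terminal]
5. n2.mk = -3  [terminal]
6. n3.lab = 29  [S.tag + 17]
7. n4.ok = "xn"  [terminal]
8. n5.depth = -5  [A.lab - 34]
9. n5.pre = 22  [A.lab - 7]
10. n5.tag = 28  [A.lab * -1 + 57]
11. n6.mk = 4  [terminal]
12. n7.mk = 12  [terminal]
13. n5.key = true  [S.tag > 27]
14. n11.fin = true  [terminal]
15. n10.sig = 4  [4]
16. n10.cnt = 2  [2]
17. n9.sig = 11  [B₁.sig + 7]
18. n9.cnt = -3  [B₁.sig - 7]
19. n12.depth = 29  [B₁.cnt + 32]
20. n12.pre = -8  [B₁.sig + B₁.cnt - 16]
21. n12.tag = -6  [B₁.cnt - 3]
22. n13.depth = 19  [S₀.pre * 2 + 35]
23. n13.pre = 22  [S₀.pre * -2 + 6]
24. n13.tag = 12  [S₀.depth + S₀.pre - 9]
25. n14.fin = true  [terminal]
26. n13.key = false  [g.fin == false]
27. n15.lab = 14  [S₀.pre + 22]
28. n16.idx = -8  [terminal]
29. n17.wid = "nw"  [terminal]
30. n18.wid = "pp"  [terminal]
31. n15.off = true  [a.idx == -8]
32. n12.key = false  [S₁.key == true]
33. n19.acc = 17  [terminal]
34. n8.sig = 28  [(if S.key then B₁.sig else d.acc) + 11]
35. n8.cnt = 14  [B₁.cnt * -2 + 8]
36. n3.off = false  [false]
37. n0.key = false  [A.off == true]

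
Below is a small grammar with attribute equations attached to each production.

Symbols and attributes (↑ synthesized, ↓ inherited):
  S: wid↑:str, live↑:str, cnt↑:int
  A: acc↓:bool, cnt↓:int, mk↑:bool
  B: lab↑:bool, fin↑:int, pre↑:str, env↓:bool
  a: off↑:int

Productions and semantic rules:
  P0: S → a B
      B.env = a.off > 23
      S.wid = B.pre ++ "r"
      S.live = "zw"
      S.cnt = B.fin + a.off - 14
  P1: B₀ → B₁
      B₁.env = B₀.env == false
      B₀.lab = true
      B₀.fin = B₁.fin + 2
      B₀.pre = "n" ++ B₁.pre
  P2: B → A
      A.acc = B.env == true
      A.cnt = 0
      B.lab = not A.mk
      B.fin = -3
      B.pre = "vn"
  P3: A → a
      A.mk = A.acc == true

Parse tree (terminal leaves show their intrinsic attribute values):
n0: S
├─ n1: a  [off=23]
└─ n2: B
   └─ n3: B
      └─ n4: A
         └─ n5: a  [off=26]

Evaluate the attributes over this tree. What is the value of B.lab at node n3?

1. n1.off = 23  [terminal]
2. n2.env = false  [a.off > 23]
3. n3.env = true  [B₀.env == false]
4. n4.acc = true  [B.env == true]
5. n4.cnt = 0  [0]
6. n5.off = 26  [terminal]
7. n4.mk = true  [A.acc == true]
8. n3.lab = false  [not A.mk]
9. n3.fin = -3  [-3]
10. n3.pre = "vn"  ["vn"]
11. n2.lab = true  [true]
12. n2.fin = -1  [B₁.fin + 2]
13. n2.pre = "nvn"  ["n" ++ B₁.pre]
14. n0.wid = "nvnr"  [B.pre ++ "r"]
15. n0.live = "zw"  ["zw"]
16. n0.cnt = 8  [B.fin + a.off - 14]

false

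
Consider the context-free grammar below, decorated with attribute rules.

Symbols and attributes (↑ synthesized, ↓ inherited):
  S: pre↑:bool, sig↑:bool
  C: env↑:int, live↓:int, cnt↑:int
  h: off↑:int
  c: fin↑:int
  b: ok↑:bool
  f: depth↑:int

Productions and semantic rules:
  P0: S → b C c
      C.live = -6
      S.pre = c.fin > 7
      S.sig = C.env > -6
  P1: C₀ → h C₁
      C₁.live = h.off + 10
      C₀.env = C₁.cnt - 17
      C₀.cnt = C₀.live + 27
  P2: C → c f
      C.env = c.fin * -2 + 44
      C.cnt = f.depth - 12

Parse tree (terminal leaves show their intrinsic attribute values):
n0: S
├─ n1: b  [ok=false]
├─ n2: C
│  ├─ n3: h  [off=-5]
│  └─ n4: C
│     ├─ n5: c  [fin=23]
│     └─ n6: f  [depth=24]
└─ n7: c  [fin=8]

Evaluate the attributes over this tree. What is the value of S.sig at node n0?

true

1. n1.ok = false  [terminal]
2. n2.live = -6  [-6]
3. n3.off = -5  [terminal]
4. n4.live = 5  [h.off + 10]
5. n5.fin = 23  [terminal]
6. n6.depth = 24  [terminal]
7. n4.env = -2  [c.fin * -2 + 44]
8. n4.cnt = 12  [f.depth - 12]
9. n2.env = -5  [C₁.cnt - 17]
10. n2.cnt = 21  [C₀.live + 27]
11. n7.fin = 8  [terminal]
12. n0.pre = true  [c.fin > 7]
13. n0.sig = true  [C.env > -6]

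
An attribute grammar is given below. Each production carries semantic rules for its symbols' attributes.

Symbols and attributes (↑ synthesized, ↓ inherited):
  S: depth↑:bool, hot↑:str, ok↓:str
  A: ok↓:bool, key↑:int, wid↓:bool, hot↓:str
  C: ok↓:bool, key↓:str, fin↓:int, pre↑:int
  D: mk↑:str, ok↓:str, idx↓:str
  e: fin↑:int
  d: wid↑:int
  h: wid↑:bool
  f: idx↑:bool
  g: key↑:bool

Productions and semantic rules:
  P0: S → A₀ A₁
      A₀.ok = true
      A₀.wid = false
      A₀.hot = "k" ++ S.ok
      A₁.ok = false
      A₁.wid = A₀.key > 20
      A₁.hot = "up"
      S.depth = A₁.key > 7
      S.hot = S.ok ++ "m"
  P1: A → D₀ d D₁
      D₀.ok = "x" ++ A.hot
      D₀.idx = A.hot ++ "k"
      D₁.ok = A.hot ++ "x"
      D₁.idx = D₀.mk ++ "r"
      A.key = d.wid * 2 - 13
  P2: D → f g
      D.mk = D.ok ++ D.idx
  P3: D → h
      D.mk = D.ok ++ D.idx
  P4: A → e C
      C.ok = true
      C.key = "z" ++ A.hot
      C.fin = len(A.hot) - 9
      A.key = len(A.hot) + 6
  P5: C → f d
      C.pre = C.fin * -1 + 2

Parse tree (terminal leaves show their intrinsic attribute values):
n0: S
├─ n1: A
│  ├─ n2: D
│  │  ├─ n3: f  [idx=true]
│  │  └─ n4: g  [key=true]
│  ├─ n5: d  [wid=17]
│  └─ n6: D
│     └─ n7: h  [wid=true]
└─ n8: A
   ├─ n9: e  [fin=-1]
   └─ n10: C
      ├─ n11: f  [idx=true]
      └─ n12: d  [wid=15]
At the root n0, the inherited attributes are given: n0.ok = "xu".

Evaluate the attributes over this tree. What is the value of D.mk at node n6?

1. n0.ok = "xu"  [given at root]
2. n1.ok = true  [true]
3. n1.wid = false  [false]
4. n1.hot = "kxu"  ["k" ++ S.ok]
5. n2.ok = "xkxu"  ["x" ++ A.hot]
6. n2.idx = "kxuk"  [A.hot ++ "k"]
7. n3.idx = true  [terminal]
8. n4.key = true  [terminal]
9. n2.mk = "xkxukxuk"  [D.ok ++ D.idx]
10. n5.wid = 17  [terminal]
11. n6.ok = "kxux"  [A.hot ++ "x"]
12. n6.idx = "xkxukxukr"  [D₀.mk ++ "r"]
13. n7.wid = true  [terminal]
14. n6.mk = "kxuxxkxukxukr"  [D.ok ++ D.idx]
15. n1.key = 21  [d.wid * 2 - 13]
16. n8.ok = false  [false]
17. n8.wid = true  [A₀.key > 20]
18. n8.hot = "up"  ["up"]
19. n9.fin = -1  [terminal]
20. n10.ok = true  [true]
21. n10.key = "zup"  ["z" ++ A.hot]
22. n10.fin = -7  [len(A.hot) - 9]
23. n11.idx = true  [terminal]
24. n12.wid = 15  [terminal]
25. n10.pre = 9  [C.fin * -1 + 2]
26. n8.key = 8  [len(A.hot) + 6]
27. n0.depth = true  [A₁.key > 7]
28. n0.hot = "xum"  [S.ok ++ "m"]

"kxuxxkxukxukr"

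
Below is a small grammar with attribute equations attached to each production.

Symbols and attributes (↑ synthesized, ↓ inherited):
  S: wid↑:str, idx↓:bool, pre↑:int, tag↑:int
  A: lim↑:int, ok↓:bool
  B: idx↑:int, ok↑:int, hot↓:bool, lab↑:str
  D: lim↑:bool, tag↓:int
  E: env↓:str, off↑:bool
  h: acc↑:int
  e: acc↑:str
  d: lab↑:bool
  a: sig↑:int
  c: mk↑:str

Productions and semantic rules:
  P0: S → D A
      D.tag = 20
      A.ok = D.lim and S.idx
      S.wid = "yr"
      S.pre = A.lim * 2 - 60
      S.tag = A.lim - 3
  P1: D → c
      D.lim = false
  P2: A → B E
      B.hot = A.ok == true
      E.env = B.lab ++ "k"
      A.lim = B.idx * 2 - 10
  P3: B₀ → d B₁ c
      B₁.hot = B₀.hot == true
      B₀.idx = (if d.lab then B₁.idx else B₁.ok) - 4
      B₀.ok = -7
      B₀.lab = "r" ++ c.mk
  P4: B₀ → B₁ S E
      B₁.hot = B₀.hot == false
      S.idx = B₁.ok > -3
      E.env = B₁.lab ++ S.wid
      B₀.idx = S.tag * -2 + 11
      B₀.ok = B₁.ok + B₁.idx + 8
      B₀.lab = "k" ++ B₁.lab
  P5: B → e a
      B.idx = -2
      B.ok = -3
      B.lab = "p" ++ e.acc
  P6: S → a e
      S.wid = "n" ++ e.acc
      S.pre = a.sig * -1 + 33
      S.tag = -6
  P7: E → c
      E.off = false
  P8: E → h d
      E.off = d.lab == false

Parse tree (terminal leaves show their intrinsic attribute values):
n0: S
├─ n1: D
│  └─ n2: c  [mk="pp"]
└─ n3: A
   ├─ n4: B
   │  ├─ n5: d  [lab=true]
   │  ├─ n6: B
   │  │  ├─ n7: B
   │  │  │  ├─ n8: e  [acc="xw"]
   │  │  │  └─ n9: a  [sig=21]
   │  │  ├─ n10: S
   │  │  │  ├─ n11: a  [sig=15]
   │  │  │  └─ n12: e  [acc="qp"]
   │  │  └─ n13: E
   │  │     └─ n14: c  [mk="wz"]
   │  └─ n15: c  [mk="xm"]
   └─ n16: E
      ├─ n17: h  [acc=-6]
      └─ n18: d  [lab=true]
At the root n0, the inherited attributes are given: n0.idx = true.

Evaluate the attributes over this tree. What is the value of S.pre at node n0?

-4

1. n0.idx = true  [given at root]
2. n1.tag = 20  [20]
3. n2.mk = "pp"  [terminal]
4. n1.lim = false  [false]
5. n3.ok = false  [D.lim and S.idx]
6. n4.hot = false  [A.ok == true]
7. n5.lab = true  [terminal]
8. n6.hot = false  [B₀.hot == true]
9. n7.hot = true  [B₀.hot == false]
10. n8.acc = "xw"  [terminal]
11. n9.sig = 21  [terminal]
12. n7.idx = -2  [-2]
13. n7.ok = -3  [-3]
14. n7.lab = "pxw"  ["p" ++ e.acc]
15. n10.idx = false  [B₁.ok > -3]
16. n11.sig = 15  [terminal]
17. n12.acc = "qp"  [terminal]
18. n10.wid = "nqp"  ["n" ++ e.acc]
19. n10.pre = 18  [a.sig * -1 + 33]
20. n10.tag = -6  [-6]
21. n13.env = "pxwnqp"  [B₁.lab ++ S.wid]
22. n14.mk = "wz"  [terminal]
23. n13.off = false  [false]
24. n6.idx = 23  [S.tag * -2 + 11]
25. n6.ok = 3  [B₁.ok + B₁.idx + 8]
26. n6.lab = "kpxw"  ["k" ++ B₁.lab]
27. n15.mk = "xm"  [terminal]
28. n4.idx = 19  [(if d.lab then B₁.idx else B₁.ok) - 4]
29. n4.ok = -7  [-7]
30. n4.lab = "rxm"  ["r" ++ c.mk]
31. n16.env = "rxmk"  [B.lab ++ "k"]
32. n17.acc = -6  [terminal]
33. n18.lab = true  [terminal]
34. n16.off = false  [d.lab == false]
35. n3.lim = 28  [B.idx * 2 - 10]
36. n0.wid = "yr"  ["yr"]
37. n0.pre = -4  [A.lim * 2 - 60]
38. n0.tag = 25  [A.lim - 3]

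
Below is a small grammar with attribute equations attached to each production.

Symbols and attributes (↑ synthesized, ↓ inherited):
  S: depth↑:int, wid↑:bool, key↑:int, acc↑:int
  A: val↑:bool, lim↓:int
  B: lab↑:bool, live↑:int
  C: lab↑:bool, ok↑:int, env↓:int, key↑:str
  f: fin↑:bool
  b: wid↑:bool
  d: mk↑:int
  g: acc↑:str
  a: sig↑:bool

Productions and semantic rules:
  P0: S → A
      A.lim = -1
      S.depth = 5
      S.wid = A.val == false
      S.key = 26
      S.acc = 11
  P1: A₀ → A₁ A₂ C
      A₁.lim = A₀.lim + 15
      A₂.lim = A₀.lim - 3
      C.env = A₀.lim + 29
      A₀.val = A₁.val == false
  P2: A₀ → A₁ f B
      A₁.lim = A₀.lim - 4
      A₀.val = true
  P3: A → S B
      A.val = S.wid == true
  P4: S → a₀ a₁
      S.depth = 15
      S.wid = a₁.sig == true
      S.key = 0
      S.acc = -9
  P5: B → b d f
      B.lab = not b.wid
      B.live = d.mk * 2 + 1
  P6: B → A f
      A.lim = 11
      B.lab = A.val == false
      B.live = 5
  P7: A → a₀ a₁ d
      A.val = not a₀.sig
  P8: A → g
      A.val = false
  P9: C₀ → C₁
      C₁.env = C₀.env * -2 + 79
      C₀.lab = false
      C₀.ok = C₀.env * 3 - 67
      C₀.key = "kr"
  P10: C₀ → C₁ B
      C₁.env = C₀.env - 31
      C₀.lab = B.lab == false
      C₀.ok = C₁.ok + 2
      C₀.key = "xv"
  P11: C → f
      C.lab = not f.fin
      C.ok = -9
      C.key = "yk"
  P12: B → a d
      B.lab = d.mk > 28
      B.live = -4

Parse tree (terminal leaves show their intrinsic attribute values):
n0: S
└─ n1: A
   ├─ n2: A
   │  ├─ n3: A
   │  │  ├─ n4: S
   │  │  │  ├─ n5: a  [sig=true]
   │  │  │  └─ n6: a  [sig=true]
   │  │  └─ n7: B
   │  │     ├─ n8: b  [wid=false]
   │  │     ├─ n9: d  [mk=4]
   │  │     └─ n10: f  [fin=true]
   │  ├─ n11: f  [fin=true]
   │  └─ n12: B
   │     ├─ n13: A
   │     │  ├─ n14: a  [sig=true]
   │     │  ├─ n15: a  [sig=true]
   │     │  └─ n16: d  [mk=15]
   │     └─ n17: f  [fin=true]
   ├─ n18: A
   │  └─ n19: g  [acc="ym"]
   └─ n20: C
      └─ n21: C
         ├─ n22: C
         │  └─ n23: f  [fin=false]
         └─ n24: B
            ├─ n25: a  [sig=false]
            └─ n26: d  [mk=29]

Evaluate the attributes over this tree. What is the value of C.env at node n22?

1. n1.lim = -1  [-1]
2. n2.lim = 14  [A₀.lim + 15]
3. n3.lim = 10  [A₀.lim - 4]
4. n5.sig = true  [terminal]
5. n6.sig = true  [terminal]
6. n4.depth = 15  [15]
7. n4.wid = true  [a₁.sig == true]
8. n4.key = 0  [0]
9. n4.acc = -9  [-9]
10. n8.wid = false  [terminal]
11. n9.mk = 4  [terminal]
12. n10.fin = true  [terminal]
13. n7.lab = true  [not b.wid]
14. n7.live = 9  [d.mk * 2 + 1]
15. n3.val = true  [S.wid == true]
16. n11.fin = true  [terminal]
17. n13.lim = 11  [11]
18. n14.sig = true  [terminal]
19. n15.sig = true  [terminal]
20. n16.mk = 15  [terminal]
21. n13.val = false  [not a₀.sig]
22. n17.fin = true  [terminal]
23. n12.lab = true  [A.val == false]
24. n12.live = 5  [5]
25. n2.val = true  [true]
26. n18.lim = -4  [A₀.lim - 3]
27. n19.acc = "ym"  [terminal]
28. n18.val = false  [false]
29. n20.env = 28  [A₀.lim + 29]
30. n21.env = 23  [C₀.env * -2 + 79]
31. n22.env = -8  [C₀.env - 31]
32. n23.fin = false  [terminal]
33. n22.lab = true  [not f.fin]
34. n22.ok = -9  [-9]
35. n22.key = "yk"  ["yk"]
36. n25.sig = false  [terminal]
37. n26.mk = 29  [terminal]
38. n24.lab = true  [d.mk > 28]
39. n24.live = -4  [-4]
40. n21.lab = false  [B.lab == false]
41. n21.ok = -7  [C₁.ok + 2]
42. n21.key = "xv"  ["xv"]
43. n20.lab = false  [false]
44. n20.ok = 17  [C₀.env * 3 - 67]
45. n20.key = "kr"  ["kr"]
46. n1.val = false  [A₁.val == false]
47. n0.depth = 5  [5]
48. n0.wid = true  [A.val == false]
49. n0.key = 26  [26]
50. n0.acc = 11  [11]

-8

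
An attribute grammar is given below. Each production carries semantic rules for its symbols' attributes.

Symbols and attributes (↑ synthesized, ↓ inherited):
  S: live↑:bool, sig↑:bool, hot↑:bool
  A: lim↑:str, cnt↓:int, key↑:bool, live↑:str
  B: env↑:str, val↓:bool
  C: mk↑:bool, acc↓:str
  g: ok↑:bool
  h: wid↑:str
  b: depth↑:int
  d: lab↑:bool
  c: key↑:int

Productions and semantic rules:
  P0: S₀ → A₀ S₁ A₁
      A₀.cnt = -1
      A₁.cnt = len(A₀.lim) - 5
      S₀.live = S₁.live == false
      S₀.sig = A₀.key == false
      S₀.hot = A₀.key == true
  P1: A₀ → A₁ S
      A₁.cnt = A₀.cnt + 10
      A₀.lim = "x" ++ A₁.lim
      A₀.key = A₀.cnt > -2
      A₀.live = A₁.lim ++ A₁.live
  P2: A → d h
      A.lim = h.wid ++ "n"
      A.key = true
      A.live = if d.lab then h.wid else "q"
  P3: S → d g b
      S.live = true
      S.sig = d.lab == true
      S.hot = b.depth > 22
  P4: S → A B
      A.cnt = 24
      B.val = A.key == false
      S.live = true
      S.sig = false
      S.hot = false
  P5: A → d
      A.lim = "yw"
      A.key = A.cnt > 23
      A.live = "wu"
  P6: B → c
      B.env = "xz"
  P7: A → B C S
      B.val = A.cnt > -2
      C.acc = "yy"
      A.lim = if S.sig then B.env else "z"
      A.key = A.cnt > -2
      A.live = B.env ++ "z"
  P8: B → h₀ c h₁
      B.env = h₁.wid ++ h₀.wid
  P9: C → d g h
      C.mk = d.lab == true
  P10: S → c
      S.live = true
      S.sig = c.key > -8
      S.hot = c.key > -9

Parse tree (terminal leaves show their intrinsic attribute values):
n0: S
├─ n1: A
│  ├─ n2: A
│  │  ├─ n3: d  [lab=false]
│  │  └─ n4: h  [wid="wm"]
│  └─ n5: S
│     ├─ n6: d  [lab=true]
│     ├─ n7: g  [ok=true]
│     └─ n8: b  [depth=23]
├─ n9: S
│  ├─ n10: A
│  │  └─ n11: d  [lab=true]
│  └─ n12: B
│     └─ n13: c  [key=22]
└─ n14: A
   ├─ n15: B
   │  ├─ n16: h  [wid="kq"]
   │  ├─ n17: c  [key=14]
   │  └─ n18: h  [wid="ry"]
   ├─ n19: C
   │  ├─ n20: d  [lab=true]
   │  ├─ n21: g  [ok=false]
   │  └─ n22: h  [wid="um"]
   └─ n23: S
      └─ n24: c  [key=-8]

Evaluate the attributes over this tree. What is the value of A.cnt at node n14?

-1

1. n1.cnt = -1  [-1]
2. n2.cnt = 9  [A₀.cnt + 10]
3. n3.lab = false  [terminal]
4. n4.wid = "wm"  [terminal]
5. n2.lim = "wmn"  [h.wid ++ "n"]
6. n2.key = true  [true]
7. n2.live = "q"  [if d.lab then h.wid else "q"]
8. n6.lab = true  [terminal]
9. n7.ok = true  [terminal]
10. n8.depth = 23  [terminal]
11. n5.live = true  [true]
12. n5.sig = true  [d.lab == true]
13. n5.hot = true  [b.depth > 22]
14. n1.lim = "xwmn"  ["x" ++ A₁.lim]
15. n1.key = true  [A₀.cnt > -2]
16. n1.live = "wmnq"  [A₁.lim ++ A₁.live]
17. n10.cnt = 24  [24]
18. n11.lab = true  [terminal]
19. n10.lim = "yw"  ["yw"]
20. n10.key = true  [A.cnt > 23]
21. n10.live = "wu"  ["wu"]
22. n12.val = false  [A.key == false]
23. n13.key = 22  [terminal]
24. n12.env = "xz"  ["xz"]
25. n9.live = true  [true]
26. n9.sig = false  [false]
27. n9.hot = false  [false]
28. n14.cnt = -1  [len(A₀.lim) - 5]
29. n15.val = true  [A.cnt > -2]
30. n16.wid = "kq"  [terminal]
31. n17.key = 14  [terminal]
32. n18.wid = "ry"  [terminal]
33. n15.env = "rykq"  [h₁.wid ++ h₀.wid]
34. n19.acc = "yy"  ["yy"]
35. n20.lab = true  [terminal]
36. n21.ok = false  [terminal]
37. n22.wid = "um"  [terminal]
38. n19.mk = true  [d.lab == true]
39. n24.key = -8  [terminal]
40. n23.live = true  [true]
41. n23.sig = false  [c.key > -8]
42. n23.hot = true  [c.key > -9]
43. n14.lim = "z"  [if S.sig then B.env else "z"]
44. n14.key = true  [A.cnt > -2]
45. n14.live = "rykqz"  [B.env ++ "z"]
46. n0.live = false  [S₁.live == false]
47. n0.sig = false  [A₀.key == false]
48. n0.hot = true  [A₀.key == true]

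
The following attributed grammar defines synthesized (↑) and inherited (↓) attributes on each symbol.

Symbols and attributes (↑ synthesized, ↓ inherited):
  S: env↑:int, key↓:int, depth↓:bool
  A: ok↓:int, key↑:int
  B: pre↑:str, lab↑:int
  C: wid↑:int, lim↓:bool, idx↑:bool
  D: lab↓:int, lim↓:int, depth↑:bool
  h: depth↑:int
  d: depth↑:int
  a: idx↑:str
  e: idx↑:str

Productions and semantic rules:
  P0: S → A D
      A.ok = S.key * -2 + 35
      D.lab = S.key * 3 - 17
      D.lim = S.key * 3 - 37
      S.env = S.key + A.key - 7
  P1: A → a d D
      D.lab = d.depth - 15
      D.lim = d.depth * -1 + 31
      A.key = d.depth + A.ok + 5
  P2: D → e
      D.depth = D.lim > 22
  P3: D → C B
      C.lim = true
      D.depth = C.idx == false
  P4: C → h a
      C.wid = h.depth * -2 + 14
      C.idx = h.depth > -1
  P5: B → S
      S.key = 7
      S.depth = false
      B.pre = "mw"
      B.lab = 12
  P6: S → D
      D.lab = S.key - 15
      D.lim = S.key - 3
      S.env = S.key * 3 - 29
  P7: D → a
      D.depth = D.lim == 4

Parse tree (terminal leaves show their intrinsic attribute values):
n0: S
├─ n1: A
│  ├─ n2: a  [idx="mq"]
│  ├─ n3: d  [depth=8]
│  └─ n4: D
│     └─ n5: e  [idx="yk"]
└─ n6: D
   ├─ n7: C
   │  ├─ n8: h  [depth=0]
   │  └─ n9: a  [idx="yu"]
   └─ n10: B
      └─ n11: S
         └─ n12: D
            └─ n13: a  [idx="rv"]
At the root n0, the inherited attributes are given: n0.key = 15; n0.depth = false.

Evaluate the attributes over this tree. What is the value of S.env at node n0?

26

1. n0.key = 15  [given at root]
2. n0.depth = false  [given at root]
3. n1.ok = 5  [S.key * -2 + 35]
4. n2.idx = "mq"  [terminal]
5. n3.depth = 8  [terminal]
6. n4.lab = -7  [d.depth - 15]
7. n4.lim = 23  [d.depth * -1 + 31]
8. n5.idx = "yk"  [terminal]
9. n4.depth = true  [D.lim > 22]
10. n1.key = 18  [d.depth + A.ok + 5]
11. n6.lab = 28  [S.key * 3 - 17]
12. n6.lim = 8  [S.key * 3 - 37]
13. n7.lim = true  [true]
14. n8.depth = 0  [terminal]
15. n9.idx = "yu"  [terminal]
16. n7.wid = 14  [h.depth * -2 + 14]
17. n7.idx = true  [h.depth > -1]
18. n11.key = 7  [7]
19. n11.depth = false  [false]
20. n12.lab = -8  [S.key - 15]
21. n12.lim = 4  [S.key - 3]
22. n13.idx = "rv"  [terminal]
23. n12.depth = true  [D.lim == 4]
24. n11.env = -8  [S.key * 3 - 29]
25. n10.pre = "mw"  ["mw"]
26. n10.lab = 12  [12]
27. n6.depth = false  [C.idx == false]
28. n0.env = 26  [S.key + A.key - 7]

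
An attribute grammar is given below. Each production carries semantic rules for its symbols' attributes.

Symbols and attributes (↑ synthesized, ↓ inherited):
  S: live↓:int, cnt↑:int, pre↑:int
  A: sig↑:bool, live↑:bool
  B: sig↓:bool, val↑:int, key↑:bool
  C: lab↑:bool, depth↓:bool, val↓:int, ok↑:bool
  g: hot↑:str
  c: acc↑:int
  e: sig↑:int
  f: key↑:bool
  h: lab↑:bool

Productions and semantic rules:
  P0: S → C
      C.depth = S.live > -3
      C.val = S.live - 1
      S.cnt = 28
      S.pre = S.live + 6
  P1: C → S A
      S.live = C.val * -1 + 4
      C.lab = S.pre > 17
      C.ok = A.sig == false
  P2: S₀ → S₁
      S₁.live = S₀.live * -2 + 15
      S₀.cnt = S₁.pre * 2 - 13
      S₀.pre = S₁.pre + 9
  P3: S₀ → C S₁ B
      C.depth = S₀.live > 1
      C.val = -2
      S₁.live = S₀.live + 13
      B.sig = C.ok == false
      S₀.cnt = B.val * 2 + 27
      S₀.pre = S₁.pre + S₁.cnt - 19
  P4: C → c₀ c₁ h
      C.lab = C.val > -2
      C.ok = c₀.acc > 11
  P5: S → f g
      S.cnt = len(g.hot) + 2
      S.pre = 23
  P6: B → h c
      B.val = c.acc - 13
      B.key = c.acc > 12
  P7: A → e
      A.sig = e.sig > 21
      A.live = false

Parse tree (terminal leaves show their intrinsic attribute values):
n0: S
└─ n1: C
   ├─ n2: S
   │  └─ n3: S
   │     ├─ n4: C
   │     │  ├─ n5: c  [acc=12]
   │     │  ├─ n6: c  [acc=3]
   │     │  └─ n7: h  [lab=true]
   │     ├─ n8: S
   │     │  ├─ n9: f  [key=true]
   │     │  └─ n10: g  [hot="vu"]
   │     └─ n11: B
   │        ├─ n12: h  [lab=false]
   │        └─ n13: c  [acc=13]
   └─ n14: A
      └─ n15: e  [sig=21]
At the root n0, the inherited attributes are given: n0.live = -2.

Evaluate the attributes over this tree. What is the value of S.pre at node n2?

17

1. n0.live = -2  [given at root]
2. n1.depth = true  [S.live > -3]
3. n1.val = -3  [S.live - 1]
4. n2.live = 7  [C.val * -1 + 4]
5. n3.live = 1  [S₀.live * -2 + 15]
6. n4.depth = false  [S₀.live > 1]
7. n4.val = -2  [-2]
8. n5.acc = 12  [terminal]
9. n6.acc = 3  [terminal]
10. n7.lab = true  [terminal]
11. n4.lab = false  [C.val > -2]
12. n4.ok = true  [c₀.acc > 11]
13. n8.live = 14  [S₀.live + 13]
14. n9.key = true  [terminal]
15. n10.hot = "vu"  [terminal]
16. n8.cnt = 4  [len(g.hot) + 2]
17. n8.pre = 23  [23]
18. n11.sig = false  [C.ok == false]
19. n12.lab = false  [terminal]
20. n13.acc = 13  [terminal]
21. n11.val = 0  [c.acc - 13]
22. n11.key = true  [c.acc > 12]
23. n3.cnt = 27  [B.val * 2 + 27]
24. n3.pre = 8  [S₁.pre + S₁.cnt - 19]
25. n2.cnt = 3  [S₁.pre * 2 - 13]
26. n2.pre = 17  [S₁.pre + 9]
27. n15.sig = 21  [terminal]
28. n14.sig = false  [e.sig > 21]
29. n14.live = false  [false]
30. n1.lab = false  [S.pre > 17]
31. n1.ok = true  [A.sig == false]
32. n0.cnt = 28  [28]
33. n0.pre = 4  [S.live + 6]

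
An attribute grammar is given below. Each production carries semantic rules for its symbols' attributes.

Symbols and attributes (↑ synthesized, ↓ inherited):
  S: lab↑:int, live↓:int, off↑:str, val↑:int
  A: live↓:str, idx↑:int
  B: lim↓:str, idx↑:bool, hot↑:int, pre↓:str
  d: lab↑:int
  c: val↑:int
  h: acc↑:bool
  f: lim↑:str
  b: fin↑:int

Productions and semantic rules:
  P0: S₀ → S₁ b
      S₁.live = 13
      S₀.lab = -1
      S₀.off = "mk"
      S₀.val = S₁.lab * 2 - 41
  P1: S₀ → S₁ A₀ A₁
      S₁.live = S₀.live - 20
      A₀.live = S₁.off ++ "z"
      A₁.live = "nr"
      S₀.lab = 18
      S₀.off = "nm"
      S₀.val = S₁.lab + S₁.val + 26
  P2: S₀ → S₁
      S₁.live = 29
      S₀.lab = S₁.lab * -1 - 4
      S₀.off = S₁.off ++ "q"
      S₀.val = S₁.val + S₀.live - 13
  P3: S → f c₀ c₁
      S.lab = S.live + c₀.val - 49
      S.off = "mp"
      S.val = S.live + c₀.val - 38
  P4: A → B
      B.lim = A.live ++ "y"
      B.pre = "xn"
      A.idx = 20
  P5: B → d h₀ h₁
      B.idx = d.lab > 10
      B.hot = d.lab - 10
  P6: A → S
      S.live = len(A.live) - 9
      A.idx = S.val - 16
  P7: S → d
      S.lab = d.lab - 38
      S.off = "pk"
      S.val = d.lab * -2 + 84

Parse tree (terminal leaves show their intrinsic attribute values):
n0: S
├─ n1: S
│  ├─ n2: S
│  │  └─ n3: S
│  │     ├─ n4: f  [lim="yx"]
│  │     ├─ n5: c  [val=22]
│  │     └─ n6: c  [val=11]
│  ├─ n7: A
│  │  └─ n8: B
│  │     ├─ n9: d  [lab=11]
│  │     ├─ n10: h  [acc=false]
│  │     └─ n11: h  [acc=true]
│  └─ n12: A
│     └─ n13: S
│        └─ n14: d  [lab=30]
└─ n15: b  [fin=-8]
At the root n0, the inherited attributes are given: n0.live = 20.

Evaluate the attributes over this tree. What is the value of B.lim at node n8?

1. n0.live = 20  [given at root]
2. n1.live = 13  [13]
3. n2.live = -7  [S₀.live - 20]
4. n3.live = 29  [29]
5. n4.lim = "yx"  [terminal]
6. n5.val = 22  [terminal]
7. n6.val = 11  [terminal]
8. n3.lab = 2  [S.live + c₀.val - 49]
9. n3.off = "mp"  ["mp"]
10. n3.val = 13  [S.live + c₀.val - 38]
11. n2.lab = -6  [S₁.lab * -1 - 4]
12. n2.off = "mpq"  [S₁.off ++ "q"]
13. n2.val = -7  [S₁.val + S₀.live - 13]
14. n7.live = "mpqz"  [S₁.off ++ "z"]
15. n8.lim = "mpqzy"  [A.live ++ "y"]
16. n8.pre = "xn"  ["xn"]
17. n9.lab = 11  [terminal]
18. n10.acc = false  [terminal]
19. n11.acc = true  [terminal]
20. n8.idx = true  [d.lab > 10]
21. n8.hot = 1  [d.lab - 10]
22. n7.idx = 20  [20]
23. n12.live = "nr"  ["nr"]
24. n13.live = -7  [len(A.live) - 9]
25. n14.lab = 30  [terminal]
26. n13.lab = -8  [d.lab - 38]
27. n13.off = "pk"  ["pk"]
28. n13.val = 24  [d.lab * -2 + 84]
29. n12.idx = 8  [S.val - 16]
30. n1.lab = 18  [18]
31. n1.off = "nm"  ["nm"]
32. n1.val = 13  [S₁.lab + S₁.val + 26]
33. n15.fin = -8  [terminal]
34. n0.lab = -1  [-1]
35. n0.off = "mk"  ["mk"]
36. n0.val = -5  [S₁.lab * 2 - 41]

"mpqzy"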